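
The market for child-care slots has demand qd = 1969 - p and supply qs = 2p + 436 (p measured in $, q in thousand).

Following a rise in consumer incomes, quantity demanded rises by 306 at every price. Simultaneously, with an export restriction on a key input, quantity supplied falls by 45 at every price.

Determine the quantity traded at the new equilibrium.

Before the shock: 1969 - p = 2p + 436 ⇒ 1533 = 3p ⇒ p = 511, q = 1458.
The shock moves the curves to qd = 2275 - p and qs = 2p + 391.
Equate the new curves: 2275 - p = 2p + 391, giving 1884 = 3p, p = 628, q = 1647.

1647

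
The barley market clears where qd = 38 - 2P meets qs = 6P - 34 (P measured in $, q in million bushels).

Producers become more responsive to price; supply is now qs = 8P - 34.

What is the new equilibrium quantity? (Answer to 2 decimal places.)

23.60

Solve the original market: 38 - 2P = 6P - 34, hence P = 9 and q = 20.
With the change applied: demand qd = 38 - 2P, supply qs = 8P - 34.
Clearing the new market: 38 - 2P = 8P - 34, so P = 7.2 and q = 23.6.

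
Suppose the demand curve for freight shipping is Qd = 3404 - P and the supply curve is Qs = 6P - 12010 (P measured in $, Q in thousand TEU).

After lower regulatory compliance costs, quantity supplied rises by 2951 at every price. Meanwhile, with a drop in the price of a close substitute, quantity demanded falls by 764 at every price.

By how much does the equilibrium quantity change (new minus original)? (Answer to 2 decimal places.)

-233.29

Solve the original market: 3404 - P = 6P - 12010, hence P = 2202 and Q = 1202.
The shock moves the curves to Qd = 2640 - P and Qs = 6P - 9059.
Equate the new curves: 2640 - P = 6P - 9059, giving 11699 = 7P, P = 11699/7 ≈ 1671.2857, Q = 6781/7 ≈ 968.7143.
ΔQ = 968.7143 − 1202 = -233.29.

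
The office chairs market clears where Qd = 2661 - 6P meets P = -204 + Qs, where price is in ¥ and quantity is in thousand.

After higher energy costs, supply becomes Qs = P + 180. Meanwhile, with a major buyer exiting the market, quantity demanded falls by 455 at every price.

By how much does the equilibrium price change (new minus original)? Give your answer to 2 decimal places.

-61.57

Original equilibrium: 2661 - 6P = P + 204 gives 2457 = 7P, so P = 351 and Q = 555.
After the shift, demand is Qd = 2206 - 6P and supply is Qs = P + 180.
Clearing the new market: 2206 - 6P = P + 180, so P = 2026/7 ≈ 289.4286 and Q = 3286/7 ≈ 469.4286.
ΔP = 289.4286 − 351 = -61.57.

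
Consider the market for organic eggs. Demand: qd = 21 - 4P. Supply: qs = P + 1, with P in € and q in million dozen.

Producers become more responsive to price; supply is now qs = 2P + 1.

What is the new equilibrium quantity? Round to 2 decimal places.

Solve the original market: 21 - 4P = P + 1, hence P = 4 and q = 5.
With the change applied: demand qd = 21 - 4P, supply qs = 2P + 1.
New equilibrium: 21 - 4P = 2P + 1 ⇒ 20 = 6P ⇒ P = 10/3 ≈ 3.3333, q = 23/3 ≈ 7.6667.

7.67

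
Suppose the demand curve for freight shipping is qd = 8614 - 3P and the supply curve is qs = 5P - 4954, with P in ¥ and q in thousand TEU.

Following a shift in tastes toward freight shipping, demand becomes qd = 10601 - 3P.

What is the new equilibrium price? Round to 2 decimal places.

Initially, 8614 - 3P = 5P - 4954, so 13568 = 8P and P = 1696, q = 3526.
With the change applied: demand qd = 10601 - 3P, supply qs = 5P - 4954.
Setting them equal: 10601 - 3P = 5P - 4954 → 15555 = 8P, so P = 1944.375 and q = 4767.875.

1944.38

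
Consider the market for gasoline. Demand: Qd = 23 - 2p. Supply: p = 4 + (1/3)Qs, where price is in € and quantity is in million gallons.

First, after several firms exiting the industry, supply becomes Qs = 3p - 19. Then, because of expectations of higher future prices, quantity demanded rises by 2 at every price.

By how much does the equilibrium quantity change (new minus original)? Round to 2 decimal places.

-1.60

Original equilibrium: 23 - 2p = 3p - 12 gives 35 = 5p, so p = 7 and Q = 9.
The new curves are Qd = 25 - 2p (demand) and Qs = 3p - 19 (supply).
New equilibrium: 25 - 2p = 3p - 19 ⇒ 44 = 5p ⇒ p = 8.8, Q = 7.4.
ΔQ = 7.4 − 9 = -1.60.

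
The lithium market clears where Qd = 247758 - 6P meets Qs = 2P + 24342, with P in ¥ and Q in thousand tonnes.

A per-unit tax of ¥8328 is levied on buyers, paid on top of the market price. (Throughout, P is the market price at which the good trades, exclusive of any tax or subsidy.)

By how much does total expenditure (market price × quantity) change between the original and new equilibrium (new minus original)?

Original equilibrium: 247758 - 6P = 2P + 24342 gives 223416 = 8P, so P = 27927 and Q = 80196.
Since buyers pay the price plus the tax, the effective demand curve becomes Qd = 197790 - 6P.
Clearing the new market: 197790 - 6P = 2P + 24342, so P = 21681 and Q = 67704.
Expenditure moves from 27927×80196 = 2239633692 to 21681×67704 = 1467890424; change = -771743268.

-771743268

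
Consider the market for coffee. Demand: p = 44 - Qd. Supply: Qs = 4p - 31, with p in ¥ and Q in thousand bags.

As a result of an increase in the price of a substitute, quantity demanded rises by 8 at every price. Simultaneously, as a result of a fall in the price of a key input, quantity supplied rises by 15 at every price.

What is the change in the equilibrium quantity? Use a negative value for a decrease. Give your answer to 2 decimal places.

Initially, 44 - p = 4p - 31, so 75 = 5p and p = 15, Q = 29.
After the shift, demand is Qd = 52 - p and supply is Qs = 4p - 16.
New equilibrium: 52 - p = 4p - 16 ⇒ 68 = 5p ⇒ p = 13.6, Q = 38.4.
ΔQ = 38.4 − 29 = +9.40.

+9.40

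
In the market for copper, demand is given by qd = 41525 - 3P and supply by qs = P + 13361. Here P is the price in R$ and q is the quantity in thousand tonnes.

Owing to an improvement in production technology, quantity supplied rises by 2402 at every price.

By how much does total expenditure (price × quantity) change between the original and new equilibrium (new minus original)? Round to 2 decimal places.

Solve the original market: 41525 - 3P = P + 13361, hence P = 7041 and q = 20402.
After the shift, demand is qd = 41525 - 3P and supply is qs = P + 15763.
Equate the new curves: 41525 - 3P = P + 15763, giving 25762 = 4P, P = 6440.5, q = 22203.5.
Expenditure moves from 7041×20402 = 143650482 to 6440.5×22203.5 = 143001641.75; change = -648840.25.

-648840.25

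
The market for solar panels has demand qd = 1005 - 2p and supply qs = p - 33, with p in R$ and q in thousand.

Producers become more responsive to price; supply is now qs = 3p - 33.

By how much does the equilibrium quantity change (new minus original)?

+276.8

Initially, 1005 - 2p = p - 33, so 1038 = 3p and p = 346, q = 313.
After the shift, demand is qd = 1005 - 2p and supply is qs = 3p - 33.
Setting them equal: 1005 - 2p = 3p - 33 → 1038 = 5p, so p = 207.6 and q = 589.8.
Δq = 589.8 − 313 = +276.8.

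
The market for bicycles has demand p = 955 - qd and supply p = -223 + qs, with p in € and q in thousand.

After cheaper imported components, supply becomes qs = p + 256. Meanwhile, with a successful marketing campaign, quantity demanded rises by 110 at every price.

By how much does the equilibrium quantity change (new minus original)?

Original equilibrium: 955 - p = p + 223 gives 732 = 2p, so p = 366 and q = 589.
The shock moves the curves to qd = 1065 - p and qs = p + 256.
New equilibrium: 1065 - p = p + 256 ⇒ 809 = 2p ⇒ p = 404.5, q = 660.5.
Δq = 660.5 − 589 = +71.5.

+71.5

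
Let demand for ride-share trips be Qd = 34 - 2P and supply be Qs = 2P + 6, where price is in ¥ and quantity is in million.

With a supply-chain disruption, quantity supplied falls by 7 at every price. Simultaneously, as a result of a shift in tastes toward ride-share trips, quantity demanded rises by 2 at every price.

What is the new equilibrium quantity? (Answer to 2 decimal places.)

17.50

Initially, 34 - 2P = 2P + 6, so 28 = 4P and P = 7, Q = 20.
The shock moves the curves to Qd = 36 - 2P and Qs = 2P - 1.
New equilibrium: 36 - 2P = 2P - 1 ⇒ 37 = 4P ⇒ P = 9.25, Q = 17.5.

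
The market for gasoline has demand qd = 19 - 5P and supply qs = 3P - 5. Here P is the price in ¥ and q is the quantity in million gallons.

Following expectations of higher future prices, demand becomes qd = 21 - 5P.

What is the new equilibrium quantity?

4.75

Original equilibrium: 19 - 5P = 3P - 5 gives 24 = 8P, so P = 3 and q = 4.
With the change applied: demand qd = 21 - 5P, supply qs = 3P - 5.
Setting them equal: 21 - 5P = 3P - 5 → 26 = 8P, so P = 3.25 and q = 4.75.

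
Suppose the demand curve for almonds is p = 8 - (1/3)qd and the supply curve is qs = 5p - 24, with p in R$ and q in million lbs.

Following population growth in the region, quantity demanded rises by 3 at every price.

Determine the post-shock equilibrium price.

6.375

Solve the original market: 24 - 3p = 5p - 24, hence p = 6 and q = 6.
The new curves are qd = 27 - 3p (demand) and qs = 5p - 24 (supply).
Clearing the new market: 27 - 3p = 5p - 24, so p = 6.375 and q = 7.875.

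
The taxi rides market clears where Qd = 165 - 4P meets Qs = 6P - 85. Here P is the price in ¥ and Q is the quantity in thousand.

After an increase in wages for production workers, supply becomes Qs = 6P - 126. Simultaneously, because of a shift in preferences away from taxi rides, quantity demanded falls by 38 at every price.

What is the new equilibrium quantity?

Solve the original market: 165 - 4P = 6P - 85, hence P = 25 and Q = 65.
After the shift, demand is Qd = 127 - 4P and supply is Qs = 6P - 126.
Setting them equal: 127 - 4P = 6P - 126 → 253 = 10P, so P = 25.3 and Q = 25.8.

25.8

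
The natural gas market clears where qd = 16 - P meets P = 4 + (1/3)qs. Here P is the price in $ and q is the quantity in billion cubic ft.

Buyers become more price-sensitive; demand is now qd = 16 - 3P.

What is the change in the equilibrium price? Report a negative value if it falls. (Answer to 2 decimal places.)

-2.33

Solve the original market: 16 - P = 3P - 12, hence P = 7 and q = 9.
The new curves are qd = 16 - 3P (demand) and qs = 3P - 12 (supply).
Clearing the new market: 16 - 3P = 3P - 12, so P = 14/3 ≈ 4.6667 and q = 2.
ΔP = 4.6667 − 7 = -2.33.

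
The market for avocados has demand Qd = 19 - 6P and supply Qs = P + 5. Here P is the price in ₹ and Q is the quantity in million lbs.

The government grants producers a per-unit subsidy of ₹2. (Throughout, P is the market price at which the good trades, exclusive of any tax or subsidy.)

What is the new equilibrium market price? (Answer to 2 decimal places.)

1.71

Solve the original market: 19 - 6P = P + 5, hence P = 2 and Q = 7.
Since sellers receive the price plus the subsidy, the effective supply curve becomes Qs = P + 7.
Setting them equal: 19 - 6P = P + 7 → 12 = 7P, so P = 12/7 ≈ 1.7143 and Q = 61/7 ≈ 8.7143.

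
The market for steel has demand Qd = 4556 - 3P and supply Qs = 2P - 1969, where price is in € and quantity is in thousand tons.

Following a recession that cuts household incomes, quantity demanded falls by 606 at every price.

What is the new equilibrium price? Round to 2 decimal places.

1183.80

Before the shock: 4556 - 3P = 2P - 1969 ⇒ 6525 = 5P ⇒ P = 1305, Q = 641.
With the change applied: demand Qd = 3950 - 3P, supply Qs = 2P - 1969.
Equate the new curves: 3950 - 3P = 2P - 1969, giving 5919 = 5P, P = 1183.8, Q = 398.6.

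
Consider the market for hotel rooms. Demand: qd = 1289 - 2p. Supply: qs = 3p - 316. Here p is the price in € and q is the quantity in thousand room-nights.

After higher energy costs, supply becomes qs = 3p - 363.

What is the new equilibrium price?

Before the shock: 1289 - 2p = 3p - 316 ⇒ 1605 = 5p ⇒ p = 321, q = 647.
With the change applied: demand qd = 1289 - 2p, supply qs = 3p - 363.
Clearing the new market: 1289 - 2p = 3p - 363, so p = 330.4 and q = 628.2.

330.4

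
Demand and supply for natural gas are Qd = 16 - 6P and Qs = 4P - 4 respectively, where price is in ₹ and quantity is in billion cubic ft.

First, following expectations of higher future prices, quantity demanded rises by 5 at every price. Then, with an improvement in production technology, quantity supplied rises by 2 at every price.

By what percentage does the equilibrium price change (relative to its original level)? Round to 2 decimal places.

+15.00

Before the shock: 16 - 6P = 4P - 4 ⇒ 20 = 10P ⇒ P = 2, Q = 4.
With the change applied: demand Qd = 21 - 6P, supply Qs = 4P - 2.
New equilibrium: 21 - 6P = 4P - 2 ⇒ 23 = 10P ⇒ P = 2.3, Q = 7.2.
%ΔP = (2.3 − 2) / 2 × 100 = +15.00%.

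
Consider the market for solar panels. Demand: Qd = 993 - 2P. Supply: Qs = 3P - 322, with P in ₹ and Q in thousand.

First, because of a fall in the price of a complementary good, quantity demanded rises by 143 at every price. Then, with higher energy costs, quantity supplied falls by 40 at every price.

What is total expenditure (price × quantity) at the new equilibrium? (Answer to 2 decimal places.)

Original equilibrium: 993 - 2P = 3P - 322 gives 1315 = 5P, so P = 263 and Q = 467.
The shock moves the curves to Qd = 1136 - 2P and Qs = 3P - 362.
New equilibrium: 1136 - 2P = 3P - 362 ⇒ 1498 = 5P ⇒ P = 299.6, Q = 536.8.
New expenditure = 299.6 × 536.8 = 160825.28.

160825.28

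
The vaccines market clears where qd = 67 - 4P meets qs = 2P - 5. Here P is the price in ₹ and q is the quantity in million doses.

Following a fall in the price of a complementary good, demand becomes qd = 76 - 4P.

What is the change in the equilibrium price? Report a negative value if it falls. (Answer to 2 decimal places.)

+1.50

Initially, 67 - 4P = 2P - 5, so 72 = 6P and P = 12, q = 19.
With the change applied: demand qd = 76 - 4P, supply qs = 2P - 5.
New equilibrium: 76 - 4P = 2P - 5 ⇒ 81 = 6P ⇒ P = 13.5, q = 22.
ΔP = 13.5 − 12 = +1.50.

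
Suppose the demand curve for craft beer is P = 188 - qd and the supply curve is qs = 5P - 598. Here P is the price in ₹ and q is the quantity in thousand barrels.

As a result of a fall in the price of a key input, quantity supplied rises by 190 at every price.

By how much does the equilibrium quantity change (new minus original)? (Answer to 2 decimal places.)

Solve the original market: 188 - P = 5P - 598, hence P = 131 and q = 57.
With the change applied: demand qd = 188 - P, supply qs = 5P - 408.
Setting them equal: 188 - P = 5P - 408 → 596 = 6P, so P = 298/3 ≈ 99.3333 and q = 266/3 ≈ 88.6667.
Δq = 88.6667 − 57 = +31.67.

+31.67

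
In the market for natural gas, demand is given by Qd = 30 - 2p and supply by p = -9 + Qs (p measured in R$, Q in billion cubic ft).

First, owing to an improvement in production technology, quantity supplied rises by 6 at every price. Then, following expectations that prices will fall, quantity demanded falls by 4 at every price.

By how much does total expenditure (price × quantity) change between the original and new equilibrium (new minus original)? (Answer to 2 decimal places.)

Original equilibrium: 30 - 2p = p + 9 gives 21 = 3p, so p = 7 and Q = 16.
After the shift, demand is Qd = 26 - 2p and supply is Qs = p + 15.
Clearing the new market: 26 - 2p = p + 15, so p = 11/3 ≈ 3.6667 and Q = 56/3 ≈ 18.6667.
Expenditure moves from 7×16 = 112 to 3.6667×18.6667 = 68.4444; change = -43.56.

-43.56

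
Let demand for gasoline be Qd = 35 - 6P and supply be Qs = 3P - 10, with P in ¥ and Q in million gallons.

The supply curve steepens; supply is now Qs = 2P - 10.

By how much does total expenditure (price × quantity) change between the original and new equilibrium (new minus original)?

Before the shock: 35 - 6P = 3P - 10 ⇒ 45 = 9P ⇒ P = 5, Q = 5.
With the change applied: demand Qd = 35 - 6P, supply Qs = 2P - 10.
Clearing the new market: 35 - 6P = 2P - 10, so P = 5.625 and Q = 1.25.
Expenditure moves from 5×5 = 25 to 5.625×1.25 = 7.03125; change = -17.96875.

-17.96875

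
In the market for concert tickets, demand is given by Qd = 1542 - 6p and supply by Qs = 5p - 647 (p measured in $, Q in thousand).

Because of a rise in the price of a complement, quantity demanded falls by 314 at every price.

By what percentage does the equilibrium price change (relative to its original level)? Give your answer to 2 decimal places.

Before the shock: 1542 - 6p = 5p - 647 ⇒ 2189 = 11p ⇒ p = 199, Q = 348.
After the shift, demand is Qd = 1228 - 6p and supply is Qs = 5p - 647.
Equate the new curves: 1228 - 6p = 5p - 647, giving 1875 = 11p, p = 1875/11 ≈ 170.4545, Q = 2258/11 ≈ 205.2727.
%Δp = (170.4545 − 199) / 199 × 100 = -14.34%.

-14.34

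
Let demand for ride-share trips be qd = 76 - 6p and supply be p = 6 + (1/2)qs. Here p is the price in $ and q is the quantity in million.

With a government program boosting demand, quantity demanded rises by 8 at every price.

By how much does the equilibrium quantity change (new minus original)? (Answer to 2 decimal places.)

Solve the original market: 76 - 6p = 2p - 12, hence p = 11 and q = 10.
The new curves are qd = 84 - 6p (demand) and qs = 2p - 12 (supply).
New equilibrium: 84 - 6p = 2p - 12 ⇒ 96 = 8p ⇒ p = 12, q = 12.
Δq = 12 − 10 = +2.00.

+2.00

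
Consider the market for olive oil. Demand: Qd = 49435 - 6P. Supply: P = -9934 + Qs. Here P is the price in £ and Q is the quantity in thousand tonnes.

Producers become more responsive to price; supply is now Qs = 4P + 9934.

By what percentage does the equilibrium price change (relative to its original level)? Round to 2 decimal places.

-30.00

Initially, 49435 - 6P = P + 9934, so 39501 = 7P and P = 5643, Q = 15577.
The new curves are Qd = 49435 - 6P (demand) and Qs = 4P + 9934 (supply).
Clearing the new market: 49435 - 6P = 4P + 9934, so P = 3950.1 and Q = 25734.4.
%ΔP = (3950.1 − 5643) / 5643 × 100 = -30.00%.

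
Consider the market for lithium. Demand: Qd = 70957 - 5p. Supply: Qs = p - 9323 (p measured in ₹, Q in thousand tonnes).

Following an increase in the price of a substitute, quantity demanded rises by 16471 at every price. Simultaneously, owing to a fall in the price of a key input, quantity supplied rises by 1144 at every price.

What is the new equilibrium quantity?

Before the shock: 70957 - 5p = p - 9323 ⇒ 80280 = 6p ⇒ p = 13380, Q = 4057.
With the change applied: demand Qd = 87428 - 5p, supply Qs = p - 8179.
Clearing the new market: 87428 - 5p = p - 8179, so p = 15934.5 and Q = 7755.5.

7755.5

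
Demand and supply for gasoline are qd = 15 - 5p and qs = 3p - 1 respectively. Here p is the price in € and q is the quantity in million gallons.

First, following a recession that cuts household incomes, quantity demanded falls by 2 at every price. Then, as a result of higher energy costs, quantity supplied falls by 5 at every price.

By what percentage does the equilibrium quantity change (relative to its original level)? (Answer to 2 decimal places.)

Solve the original market: 15 - 5p = 3p - 1, hence p = 2 and q = 5.
After the shift, demand is qd = 13 - 5p and supply is qs = 3p - 6.
New equilibrium: 13 - 5p = 3p - 6 ⇒ 19 = 8p ⇒ p = 2.375, q = 1.125.
%Δq = (1.125 − 5) / 5 × 100 = -77.50%.

-77.50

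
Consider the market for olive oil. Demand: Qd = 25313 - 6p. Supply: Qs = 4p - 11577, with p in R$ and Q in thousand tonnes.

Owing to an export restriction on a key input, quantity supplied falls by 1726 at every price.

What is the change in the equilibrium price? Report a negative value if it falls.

Initially, 25313 - 6p = 4p - 11577, so 36890 = 10p and p = 3689, Q = 3179.
The new curves are Qd = 25313 - 6p (demand) and Qs = 4p - 13303 (supply).
Setting them equal: 25313 - 6p = 4p - 13303 → 38616 = 10p, so p = 3861.6 and Q = 2143.4.
Δp = 3861.6 − 3689 = +172.6.

+172.6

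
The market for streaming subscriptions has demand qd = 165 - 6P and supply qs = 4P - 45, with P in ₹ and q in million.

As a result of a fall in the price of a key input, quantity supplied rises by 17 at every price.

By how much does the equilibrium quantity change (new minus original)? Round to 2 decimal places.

Solve the original market: 165 - 6P = 4P - 45, hence P = 21 and q = 39.
After the shift, demand is qd = 165 - 6P and supply is qs = 4P - 28.
Setting them equal: 165 - 6P = 4P - 28 → 193 = 10P, so P = 19.3 and q = 49.2.
Δq = 49.2 − 39 = +10.20.

+10.20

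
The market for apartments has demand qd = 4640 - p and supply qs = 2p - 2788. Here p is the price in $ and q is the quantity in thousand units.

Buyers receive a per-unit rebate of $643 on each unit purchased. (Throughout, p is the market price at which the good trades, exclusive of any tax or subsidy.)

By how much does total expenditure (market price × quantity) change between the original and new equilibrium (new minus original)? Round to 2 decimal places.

+1617073.56

Before the shock: 4640 - p = 2p - 2788 ⇒ 7428 = 3p ⇒ p = 2476, q = 2164.
Since buyers' out-of-pocket price is the market price minus the rebate, the effective demand curve becomes qd = 5283 - p.
New equilibrium: 5283 - p = 2p - 2788 ⇒ 8071 = 3p ⇒ p = 8071/3 ≈ 2690.3333, q = 7778/3 ≈ 2592.6667.
Expenditure moves from 2476×2164 = 5358064 to 2690.3333×2592.6667 = 6975137.5556; change = +1617073.56.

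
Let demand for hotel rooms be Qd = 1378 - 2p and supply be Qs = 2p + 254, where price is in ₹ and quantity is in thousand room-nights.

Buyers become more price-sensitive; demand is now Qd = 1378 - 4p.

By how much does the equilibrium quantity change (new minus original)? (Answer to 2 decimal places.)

-187.33

Initially, 1378 - 2p = 2p + 254, so 1124 = 4p and p = 281, Q = 816.
The new curves are Qd = 1378 - 4p (demand) and Qs = 2p + 254 (supply).
Equate the new curves: 1378 - 4p = 2p + 254, giving 1124 = 6p, p = 562/3 ≈ 187.3333, Q = 1886/3 ≈ 628.6667.
ΔQ = 628.6667 − 816 = -187.33.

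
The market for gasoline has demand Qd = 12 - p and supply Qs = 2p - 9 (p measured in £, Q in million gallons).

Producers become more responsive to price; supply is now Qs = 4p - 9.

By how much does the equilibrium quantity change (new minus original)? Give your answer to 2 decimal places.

Original equilibrium: 12 - p = 2p - 9 gives 21 = 3p, so p = 7 and Q = 5.
After the shift, demand is Qd = 12 - p and supply is Qs = 4p - 9.
Setting them equal: 12 - p = 4p - 9 → 21 = 5p, so p = 4.2 and Q = 7.8.
ΔQ = 7.8 − 5 = +2.80.

+2.80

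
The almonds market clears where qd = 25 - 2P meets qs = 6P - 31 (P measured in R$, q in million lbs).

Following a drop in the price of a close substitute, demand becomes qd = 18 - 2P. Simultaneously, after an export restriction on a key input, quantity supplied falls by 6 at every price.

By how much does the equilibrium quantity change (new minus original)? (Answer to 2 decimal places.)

Solve the original market: 25 - 2P = 6P - 31, hence P = 7 and q = 11.
With the change applied: demand qd = 18 - 2P, supply qs = 6P - 37.
Equate the new curves: 18 - 2P = 6P - 37, giving 55 = 8P, P = 6.875, q = 4.25.
Δq = 4.25 − 11 = -6.75.

-6.75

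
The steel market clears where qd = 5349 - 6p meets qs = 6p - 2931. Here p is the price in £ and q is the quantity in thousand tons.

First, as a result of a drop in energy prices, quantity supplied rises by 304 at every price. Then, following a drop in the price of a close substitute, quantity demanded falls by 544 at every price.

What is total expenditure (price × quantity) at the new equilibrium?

Solve the original market: 5349 - 6p = 6p - 2931, hence p = 690 and q = 1209.
The shock moves the curves to qd = 4805 - 6p and qs = 6p - 2627.
New equilibrium: 4805 - 6p = 6p - 2627 ⇒ 7432 = 12p ⇒ p = 1858/3 ≈ 619.3333, q = 1089.
New expenditure = 619.3333 × 1089 = 674454.

674454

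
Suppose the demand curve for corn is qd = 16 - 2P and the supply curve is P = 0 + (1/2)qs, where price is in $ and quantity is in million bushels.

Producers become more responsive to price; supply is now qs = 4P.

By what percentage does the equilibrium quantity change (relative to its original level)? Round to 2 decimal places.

+33.33

Original equilibrium: 16 - 2P = 2P gives 16 = 4P, so P = 4 and q = 8.
With the change applied: demand qd = 16 - 2P, supply qs = 4P.
Setting them equal: 16 - 2P = 4P → 16 = 6P, so P = 8/3 ≈ 2.6667 and q = 32/3 ≈ 10.6667.
%Δq = (10.6667 − 8) / 8 × 100 = +33.33%.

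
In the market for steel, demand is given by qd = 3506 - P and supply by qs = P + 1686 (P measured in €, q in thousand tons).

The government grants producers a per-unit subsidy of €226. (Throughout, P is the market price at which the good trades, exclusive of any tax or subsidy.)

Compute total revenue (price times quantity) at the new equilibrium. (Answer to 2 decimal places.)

Original equilibrium: 3506 - P = P + 1686 gives 1820 = 2P, so P = 910 and q = 2596.
Since sellers receive the price plus the subsidy, the effective supply curve becomes qs = P + 1912.
Setting them equal: 3506 - P = P + 1912 → 1594 = 2P, so P = 797 and q = 2709.
New expenditure = 797 × 2709 = 2159073.00.

2159073.00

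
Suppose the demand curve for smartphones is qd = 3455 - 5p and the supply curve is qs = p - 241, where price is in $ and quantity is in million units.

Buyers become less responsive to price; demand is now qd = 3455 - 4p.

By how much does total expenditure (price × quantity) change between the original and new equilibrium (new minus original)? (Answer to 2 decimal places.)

+137269.44

Before the shock: 3455 - 5p = p - 241 ⇒ 3696 = 6p ⇒ p = 616, q = 375.
With the change applied: demand qd = 3455 - 4p, supply qs = p - 241.
Equate the new curves: 3455 - 4p = p - 241, giving 3696 = 5p, p = 739.2, q = 498.2.
Expenditure moves from 616×375 = 231000 to 739.2×498.2 = 368269.44; change = +137269.44.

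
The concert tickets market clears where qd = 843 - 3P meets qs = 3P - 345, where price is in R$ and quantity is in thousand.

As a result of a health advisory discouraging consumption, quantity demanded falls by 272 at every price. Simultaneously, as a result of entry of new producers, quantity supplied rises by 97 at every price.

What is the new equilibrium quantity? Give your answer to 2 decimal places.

Original equilibrium: 843 - 3P = 3P - 345 gives 1188 = 6P, so P = 198 and q = 249.
After the shift, demand is qd = 571 - 3P and supply is qs = 3P - 248.
Equate the new curves: 571 - 3P = 3P - 248, giving 819 = 6P, P = 136.5, q = 161.5.

161.50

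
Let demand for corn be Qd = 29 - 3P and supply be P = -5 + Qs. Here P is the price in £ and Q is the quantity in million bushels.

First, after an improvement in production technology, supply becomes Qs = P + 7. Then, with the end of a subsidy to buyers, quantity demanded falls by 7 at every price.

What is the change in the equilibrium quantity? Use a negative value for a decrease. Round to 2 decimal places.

-0.25

Original equilibrium: 29 - 3P = P + 5 gives 24 = 4P, so P = 6 and Q = 11.
The new curves are Qd = 22 - 3P (demand) and Qs = P + 7 (supply).
New equilibrium: 22 - 3P = P + 7 ⇒ 15 = 4P ⇒ P = 3.75, Q = 10.75.
ΔQ = 10.75 − 11 = -0.25.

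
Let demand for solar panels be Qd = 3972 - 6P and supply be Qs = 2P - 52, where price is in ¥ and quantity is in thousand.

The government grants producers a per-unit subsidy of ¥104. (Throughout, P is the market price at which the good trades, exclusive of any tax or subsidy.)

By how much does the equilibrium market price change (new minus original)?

-26

Before the shock: 3972 - 6P = 2P - 52 ⇒ 4024 = 8P ⇒ P = 503, Q = 954.
Since sellers receive the price plus the subsidy, the effective supply curve becomes Qs = 2P + 156.
New equilibrium: 3972 - 6P = 2P + 156 ⇒ 3816 = 8P ⇒ P = 477, Q = 1110.
ΔP = 477 − 503 = -26.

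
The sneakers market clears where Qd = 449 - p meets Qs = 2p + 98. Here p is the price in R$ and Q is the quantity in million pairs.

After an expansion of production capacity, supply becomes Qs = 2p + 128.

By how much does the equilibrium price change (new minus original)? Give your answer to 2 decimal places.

Solve the original market: 449 - p = 2p + 98, hence p = 117 and Q = 332.
The shock moves the curves to Qd = 449 - p and Qs = 2p + 128.
Setting them equal: 449 - p = 2p + 128 → 321 = 3p, so p = 107 and Q = 342.
Δp = 107 − 117 = -10.00.

-10.00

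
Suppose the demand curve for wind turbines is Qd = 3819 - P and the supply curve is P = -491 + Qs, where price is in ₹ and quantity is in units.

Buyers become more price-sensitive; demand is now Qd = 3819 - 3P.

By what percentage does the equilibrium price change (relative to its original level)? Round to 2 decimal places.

-50.00

Solve the original market: 3819 - P = P + 491, hence P = 1664 and Q = 2155.
The shock moves the curves to Qd = 3819 - 3P and Qs = P + 491.
Clearing the new market: 3819 - 3P = P + 491, so P = 832 and Q = 1323.
%ΔP = (832 − 1664) / 1664 × 100 = -50.00%.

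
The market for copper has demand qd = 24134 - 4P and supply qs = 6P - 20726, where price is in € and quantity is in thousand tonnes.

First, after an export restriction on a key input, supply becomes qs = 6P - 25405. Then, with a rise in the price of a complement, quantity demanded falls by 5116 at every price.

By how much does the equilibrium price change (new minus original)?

Original equilibrium: 24134 - 4P = 6P - 20726 gives 44860 = 10P, so P = 4486 and q = 6190.
After the shift, demand is qd = 19018 - 4P and supply is qs = 6P - 25405.
Setting them equal: 19018 - 4P = 6P - 25405 → 44423 = 10P, so P = 4442.3 and q = 1248.8.
ΔP = 4442.3 − 4486 = -43.7.

-43.7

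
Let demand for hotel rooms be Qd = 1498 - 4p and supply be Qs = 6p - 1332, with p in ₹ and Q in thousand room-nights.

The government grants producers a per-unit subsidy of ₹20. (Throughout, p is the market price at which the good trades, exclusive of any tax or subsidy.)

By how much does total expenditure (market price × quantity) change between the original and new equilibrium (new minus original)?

Original equilibrium: 1498 - 4p = 6p - 1332 gives 2830 = 10p, so p = 283 and Q = 366.
Since sellers receive the price plus the subsidy, the effective supply curve becomes Qs = 6p - 1212.
Equate the new curves: 1498 - 4p = 6p - 1212, giving 2710 = 10p, p = 271, Q = 414.
Expenditure moves from 283×366 = 103578 to 271×414 = 112194; change = +8616.

+8616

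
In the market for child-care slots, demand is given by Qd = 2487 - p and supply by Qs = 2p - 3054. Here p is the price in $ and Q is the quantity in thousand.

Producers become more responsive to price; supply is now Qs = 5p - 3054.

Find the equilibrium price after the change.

Before the shock: 2487 - p = 2p - 3054 ⇒ 5541 = 3p ⇒ p = 1847, Q = 640.
The shock moves the curves to Qd = 2487 - p and Qs = 5p - 3054.
Setting them equal: 2487 - p = 5p - 3054 → 5541 = 6p, so p = 923.5 and Q = 1563.5.

923.5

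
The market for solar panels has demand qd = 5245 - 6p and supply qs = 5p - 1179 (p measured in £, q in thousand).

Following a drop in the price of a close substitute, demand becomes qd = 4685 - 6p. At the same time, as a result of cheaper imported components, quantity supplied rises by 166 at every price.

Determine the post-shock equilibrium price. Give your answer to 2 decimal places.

Initially, 5245 - 6p = 5p - 1179, so 6424 = 11p and p = 584, q = 1741.
With the change applied: demand qd = 4685 - 6p, supply qs = 5p - 1013.
New equilibrium: 4685 - 6p = 5p - 1013 ⇒ 5698 = 11p ⇒ p = 518, q = 1577.

518.00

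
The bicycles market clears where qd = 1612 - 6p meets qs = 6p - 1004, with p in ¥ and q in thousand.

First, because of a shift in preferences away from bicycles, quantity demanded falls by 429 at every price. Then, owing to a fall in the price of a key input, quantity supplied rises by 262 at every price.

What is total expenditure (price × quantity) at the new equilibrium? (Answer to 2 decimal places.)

Original equilibrium: 1612 - 6p = 6p - 1004 gives 2616 = 12p, so p = 218 and q = 304.
The shock moves the curves to qd = 1183 - 6p and qs = 6p - 742.
Equate the new curves: 1183 - 6p = 6p - 742, giving 1925 = 12p, p = 1925/12 ≈ 160.4167, q = 220.5.
New expenditure = 160.4167 × 220.5 = 35371.88.

35371.88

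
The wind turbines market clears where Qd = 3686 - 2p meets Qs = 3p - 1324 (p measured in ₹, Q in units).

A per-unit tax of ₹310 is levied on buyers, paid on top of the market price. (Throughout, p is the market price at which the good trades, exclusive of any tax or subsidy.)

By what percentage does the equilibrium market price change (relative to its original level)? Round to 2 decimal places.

-12.38

Before the shock: 3686 - 2p = 3p - 1324 ⇒ 5010 = 5p ⇒ p = 1002, Q = 1682.
Since buyers pay the price plus the tax, the effective demand curve becomes Qd = 3066 - 2p.
Setting them equal: 3066 - 2p = 3p - 1324 → 4390 = 5p, so p = 878 and Q = 1310.
%Δp = (878 − 1002) / 1002 × 100 = -12.38%.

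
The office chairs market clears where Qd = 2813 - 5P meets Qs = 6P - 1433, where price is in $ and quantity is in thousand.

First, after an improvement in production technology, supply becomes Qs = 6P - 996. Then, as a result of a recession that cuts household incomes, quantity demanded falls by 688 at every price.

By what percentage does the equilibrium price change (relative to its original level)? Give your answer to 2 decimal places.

Solve the original market: 2813 - 5P = 6P - 1433, hence P = 386 and Q = 883.
After the shift, demand is Qd = 2125 - 5P and supply is Qs = 6P - 996.
Equate the new curves: 2125 - 5P = 6P - 996, giving 3121 = 11P, P = 3121/11 ≈ 283.7273, Q = 7770/11 ≈ 706.3636.
%ΔP = (283.7273 − 386) / 386 × 100 = -26.50%.

-26.50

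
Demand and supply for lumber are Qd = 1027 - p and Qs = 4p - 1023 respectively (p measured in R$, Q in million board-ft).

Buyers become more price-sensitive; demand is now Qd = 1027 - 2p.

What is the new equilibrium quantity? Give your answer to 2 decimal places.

343.67

Original equilibrium: 1027 - p = 4p - 1023 gives 2050 = 5p, so p = 410 and Q = 617.
With the change applied: demand Qd = 1027 - 2p, supply Qs = 4p - 1023.
Clearing the new market: 1027 - 2p = 4p - 1023, so p = 1025/3 ≈ 341.6667 and Q = 1031/3 ≈ 343.6667.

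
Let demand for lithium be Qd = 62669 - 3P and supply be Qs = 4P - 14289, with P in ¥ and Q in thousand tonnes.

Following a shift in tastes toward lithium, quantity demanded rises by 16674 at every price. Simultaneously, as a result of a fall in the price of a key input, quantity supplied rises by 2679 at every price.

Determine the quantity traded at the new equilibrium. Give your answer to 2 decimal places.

40363.14

Before the shock: 62669 - 3P = 4P - 14289 ⇒ 76958 = 7P ⇒ P = 10994, Q = 29687.
With the change applied: demand Qd = 79343 - 3P, supply Qs = 4P - 11610.
Setting them equal: 79343 - 3P = 4P - 11610 → 90953 = 7P, so P = 90953/7 ≈ 12993.2857 and Q = 282542/7 ≈ 40363.1429.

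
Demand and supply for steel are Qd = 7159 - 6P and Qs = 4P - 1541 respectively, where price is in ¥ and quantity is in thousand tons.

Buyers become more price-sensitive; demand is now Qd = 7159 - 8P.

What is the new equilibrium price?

Before the shock: 7159 - 6P = 4P - 1541 ⇒ 8700 = 10P ⇒ P = 870, Q = 1939.
With the change applied: demand Qd = 7159 - 8P, supply Qs = 4P - 1541.
Equate the new curves: 7159 - 8P = 4P - 1541, giving 8700 = 12P, P = 725, Q = 1359.

725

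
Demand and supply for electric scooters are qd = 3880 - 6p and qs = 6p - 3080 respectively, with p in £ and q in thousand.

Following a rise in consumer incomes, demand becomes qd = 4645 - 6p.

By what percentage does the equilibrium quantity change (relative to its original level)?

Before the shock: 3880 - 6p = 6p - 3080 ⇒ 6960 = 12p ⇒ p = 580, q = 400.
With the change applied: demand qd = 4645 - 6p, supply qs = 6p - 3080.
Clearing the new market: 4645 - 6p = 6p - 3080, so p = 643.75 and q = 782.5.
%Δq = (782.5 − 400) / 400 × 100 = +95.625%.

+95.625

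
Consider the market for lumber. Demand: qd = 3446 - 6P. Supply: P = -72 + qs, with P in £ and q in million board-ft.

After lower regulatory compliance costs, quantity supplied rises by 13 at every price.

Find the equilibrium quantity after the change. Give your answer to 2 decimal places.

Solve the original market: 3446 - 6P = P + 72, hence P = 482 and q = 554.
After the shift, demand is qd = 3446 - 6P and supply is qs = P + 85.
New equilibrium: 3446 - 6P = P + 85 ⇒ 3361 = 7P ⇒ P = 3361/7 ≈ 480.1429, q = 3956/7 ≈ 565.1429.

565.14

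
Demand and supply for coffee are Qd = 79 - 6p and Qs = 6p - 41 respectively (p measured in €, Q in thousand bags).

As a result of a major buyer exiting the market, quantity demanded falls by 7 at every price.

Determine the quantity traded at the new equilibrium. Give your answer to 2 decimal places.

Original equilibrium: 79 - 6p = 6p - 41 gives 120 = 12p, so p = 10 and Q = 19.
The new curves are Qd = 72 - 6p (demand) and Qs = 6p - 41 (supply).
New equilibrium: 72 - 6p = 6p - 41 ⇒ 113 = 12p ⇒ p = 113/12 ≈ 9.4167, Q = 15.5.

15.50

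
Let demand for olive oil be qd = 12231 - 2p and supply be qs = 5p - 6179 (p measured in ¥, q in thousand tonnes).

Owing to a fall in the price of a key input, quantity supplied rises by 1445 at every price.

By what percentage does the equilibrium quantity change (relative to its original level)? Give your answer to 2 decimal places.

+5.92

Initially, 12231 - 2p = 5p - 6179, so 18410 = 7p and p = 2630, q = 6971.
The new curves are qd = 12231 - 2p (demand) and qs = 5p - 4734 (supply).
New equilibrium: 12231 - 2p = 5p - 4734 ⇒ 16965 = 7p ⇒ p = 16965/7 ≈ 2423.5714, q = 51687/7 ≈ 7383.8571.
%Δq = (7383.8571 − 6971) / 6971 × 100 = +5.92%.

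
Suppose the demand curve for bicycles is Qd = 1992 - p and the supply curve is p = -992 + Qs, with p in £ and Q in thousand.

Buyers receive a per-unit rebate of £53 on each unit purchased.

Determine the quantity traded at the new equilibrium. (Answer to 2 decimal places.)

1518.50

Before the shock: 1992 - p = p + 992 ⇒ 1000 = 2p ⇒ p = 500, Q = 1492.
Since buyers' out-of-pocket price is the market price minus the rebate, the effective demand curve becomes Qd = 2045 - p.
Clearing the new market: 2045 - p = p + 992, so p = 526.5 and Q = 1518.5.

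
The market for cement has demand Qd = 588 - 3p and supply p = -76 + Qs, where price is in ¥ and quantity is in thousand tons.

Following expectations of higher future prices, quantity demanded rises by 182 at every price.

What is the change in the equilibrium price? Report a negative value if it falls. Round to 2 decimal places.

+45.50

Initially, 588 - 3p = p + 76, so 512 = 4p and p = 128, Q = 204.
The shock moves the curves to Qd = 770 - 3p and Qs = p + 76.
Setting them equal: 770 - 3p = p + 76 → 694 = 4p, so p = 173.5 and Q = 249.5.
Δp = 173.5 − 128 = +45.50.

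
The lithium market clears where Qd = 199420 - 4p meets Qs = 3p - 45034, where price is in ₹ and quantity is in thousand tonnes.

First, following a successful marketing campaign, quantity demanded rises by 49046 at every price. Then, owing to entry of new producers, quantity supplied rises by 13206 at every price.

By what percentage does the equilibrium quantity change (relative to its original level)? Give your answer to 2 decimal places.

+47.82

Initially, 199420 - 4p = 3p - 45034, so 244454 = 7p and p = 34922, Q = 59732.
The new curves are Qd = 248466 - 4p (demand) and Qs = 3p - 31828 (supply).
Setting them equal: 248466 - 4p = 3p - 31828 → 280294 = 7p, so p = 40042 and Q = 88298.
%ΔQ = (88298 − 59732) / 59732 × 100 = +47.82%.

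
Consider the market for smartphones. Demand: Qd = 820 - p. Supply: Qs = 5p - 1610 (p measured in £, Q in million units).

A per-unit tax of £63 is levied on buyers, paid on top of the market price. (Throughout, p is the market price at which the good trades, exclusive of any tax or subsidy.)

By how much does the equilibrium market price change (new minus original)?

-10.5

Solve the original market: 820 - p = 5p - 1610, hence p = 405 and Q = 415.
Since buyers pay the price plus the tax, the effective demand curve becomes Qd = 757 - p.
New equilibrium: 757 - p = 5p - 1610 ⇒ 2367 = 6p ⇒ p = 394.5, Q = 362.5.
Δp = 394.5 − 405 = -10.5.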